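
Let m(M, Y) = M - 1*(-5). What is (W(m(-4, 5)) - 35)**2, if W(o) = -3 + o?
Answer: 1369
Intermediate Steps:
m(M, Y) = 5 + M (m(M, Y) = M + 5 = 5 + M)
(W(m(-4, 5)) - 35)**2 = ((-3 + (5 - 4)) - 35)**2 = ((-3 + 1) - 35)**2 = (-2 - 35)**2 = (-37)**2 = 1369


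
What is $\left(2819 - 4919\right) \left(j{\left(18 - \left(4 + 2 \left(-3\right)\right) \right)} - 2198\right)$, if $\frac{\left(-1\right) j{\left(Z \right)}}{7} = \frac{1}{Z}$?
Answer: $4616535$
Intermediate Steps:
$j{\left(Z \right)} = - \frac{7}{Z}$
$\left(2819 - 4919\right) \left(j{\left(18 - \left(4 + 2 \left(-3\right)\right) \right)} - 2198\right) = \left(2819 - 4919\right) \left(- \frac{7}{18 - \left(4 + 2 \left(-3\right)\right)} - 2198\right) = - 2100 \left(- \frac{7}{18 - \left(4 - 6\right)} - 2198\right) = - 2100 \left(- \frac{7}{18 - -2} - 2198\right) = - 2100 \left(- \frac{7}{18 + 2} - 2198\right) = - 2100 \left(- \frac{7}{20} - 2198\right) = \left(-2100\right) \left(- \frac{43967}{20}\right) = 4616535$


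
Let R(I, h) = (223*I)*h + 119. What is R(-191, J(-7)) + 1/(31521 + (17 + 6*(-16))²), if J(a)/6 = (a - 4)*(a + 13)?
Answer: 636929652615/37762 ≈ 1.6867e+7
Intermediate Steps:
J(a) = 6*(-4 + a)*(13 + a) (J(a) = 6*((a - 4)*(a + 13)) = 6*((-4 + a)*(13 + a)) = 6*(-4 + a)*(13 + a))
R(I, h) = 119 + 223*I*h (R(I, h) = 223*I*h + 119 = 119 + 223*I*h)
R(-191, J(-7)) + 1/(31521 + (17 + 6*(-16))²) = (119 + 223*(-191)*(-312 + 6*(-7)² + 54*(-7))) + 1/(31521 + (17 + 6*(-16))²) = (119 + 223*(-191)*(-312 + 6*49 - 378)) + 1/(31521 + (17 - 96)²) = (119 + 223*(-191)*(-312 + 294 - 378)) + 1/(31521 + (-79)²) = (119 + 223*(-191)*(-396)) + 1/(31521 + 6241) = (119 + 16866828) + 1/37762 = 16866947 + 1/37762 = 636929652615/37762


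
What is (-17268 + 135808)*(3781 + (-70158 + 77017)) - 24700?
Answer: 1261240900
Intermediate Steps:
(-17268 + 135808)*(3781 + (-70158 + 77017)) - 24700 = 118540*(3781 + 6859) - 24700 = 118540*10640 - 24700 = 1261265600 - 24700 = 1261240900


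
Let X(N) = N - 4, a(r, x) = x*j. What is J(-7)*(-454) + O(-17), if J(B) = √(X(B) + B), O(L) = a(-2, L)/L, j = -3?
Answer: -3 - 1362*I*√2 ≈ -3.0 - 1926.2*I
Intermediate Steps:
a(r, x) = -3*x (a(r, x) = x*(-3) = -3*x)
O(L) = -3 (O(L) = (-3*L)/L = -3)
X(N) = -4 + N
J(B) = √(-4 + 2*B) (J(B) = √((-4 + B) + B) = √(-4 + 2*B))
J(-7)*(-454) + O(-17) = √(-4 + 2*(-7))*(-454) - 3 = √(-4 - 14)*(-454) - 3 = √(-18)*(-454) - 3 = (3*I*√2)*(-454) - 3 = -1362*I*√2 - 3 = -3 - 1362*I*√2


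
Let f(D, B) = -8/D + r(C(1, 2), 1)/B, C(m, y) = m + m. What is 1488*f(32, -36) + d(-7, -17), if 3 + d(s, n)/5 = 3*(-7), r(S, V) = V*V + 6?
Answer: -2344/3 ≈ -781.33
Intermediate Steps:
C(m, y) = 2*m
r(S, V) = 6 + V**2 (r(S, V) = V**2 + 6 = 6 + V**2)
f(D, B) = -8/D + 7/B (f(D, B) = -8/D + (6 + 1**2)/B = -8/D + (6 + 1)/B = -8/D + 7/B)
d(s, n) = -120 (d(s, n) = -15 + 5*(3*(-7)) = -15 + 5*(-21) = -15 - 105 = -120)
1488*f(32, -36) + d(-7, -17) = 1488*(-8/32 + 7/(-36)) - 120 = 1488*(-8*1/32 + 7*(-1/36)) - 120 = 1488*(-1/4 - 7/36) - 120 = 1488*(-4/9) - 120 = -1984/3 - 120 = -2344/3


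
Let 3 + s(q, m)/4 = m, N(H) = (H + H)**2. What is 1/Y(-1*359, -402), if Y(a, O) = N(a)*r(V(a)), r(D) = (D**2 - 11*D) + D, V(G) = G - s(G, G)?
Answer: 1/605756681244 ≈ 1.6508e-12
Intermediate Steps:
N(H) = 4*H**2 (N(H) = (2*H)**2 = 4*H**2)
s(q, m) = -12 + 4*m
V(G) = 12 - 3*G (V(G) = G - (-12 + 4*G) = G + (12 - 4*G) = 12 - 3*G)
r(D) = D**2 - 10*D
Y(a, O) = 4*a**2*(2 - 3*a)*(12 - 3*a) (Y(a, O) = (4*a**2)*((12 - 3*a)*(-10 + (12 - 3*a))) = (4*a**2)*((12 - 3*a)*(2 - 3*a)) = (4*a**2)*((2 - 3*a)*(12 - 3*a)) = 4*a**2*(2 - 3*a)*(12 - 3*a))
1/Y(-1*359, -402) = 1/(12*(-1*359)**2*(-4 - 1*359)*(-2 + 3*(-1*359))) = 1/(12*(-359)**2*(-4 - 359)*(-2 + 3*(-359))) = 1/(12*128881*(-363)*(-2 - 1077)) = 1/(12*128881*(-363)*(-1079)) = 1/605756681244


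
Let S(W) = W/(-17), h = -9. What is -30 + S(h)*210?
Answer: 1380/17 ≈ 81.177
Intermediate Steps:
S(W) = -W/17 (S(W) = W*(-1/17) = -W/17)
-30 + S(h)*210 = -30 - 1/17*(-9)*210 = -30 + (9/17)*210 = -30 + 1890/17 = 1380/17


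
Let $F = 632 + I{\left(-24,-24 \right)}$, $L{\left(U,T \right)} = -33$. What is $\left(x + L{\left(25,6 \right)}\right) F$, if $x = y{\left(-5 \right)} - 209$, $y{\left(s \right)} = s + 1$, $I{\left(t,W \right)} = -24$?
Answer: $-149568$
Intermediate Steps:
$y{\left(s \right)} = 1 + s$
$x = -213$ ($x = \left(1 - 5\right) - 209 = -4 - 209 = -213$)
$F = 608$ ($F = 632 - 24 = 608$)
$\left(x + L{\left(25,6 \right)}\right) F = \left(-213 - 33\right) 608 = \left(-246\right) 608 = -149568$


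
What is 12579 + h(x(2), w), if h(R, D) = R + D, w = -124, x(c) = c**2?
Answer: 12459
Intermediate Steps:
h(R, D) = D + R
12579 + h(x(2), w) = 12579 + (-124 + 2**2) = 12579 + (-124 + 4) = 12579 - 120 = 12459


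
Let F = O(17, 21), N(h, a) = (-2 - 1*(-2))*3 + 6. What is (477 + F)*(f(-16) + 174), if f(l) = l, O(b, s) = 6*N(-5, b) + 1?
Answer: 81212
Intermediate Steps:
N(h, a) = 6 (N(h, a) = (-2 + 2)*3 + 6 = 0*3 + 6 = 0 + 6 = 6)
O(b, s) = 37 (O(b, s) = 6*6 + 1 = 36 + 1 = 37)
F = 37
(477 + F)*(f(-16) + 174) = (477 + 37)*(-16 + 174) = 514*158 = 81212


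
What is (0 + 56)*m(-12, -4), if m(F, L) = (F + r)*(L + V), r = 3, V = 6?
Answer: -1008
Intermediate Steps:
m(F, L) = (3 + F)*(6 + L) (m(F, L) = (F + 3)*(L + 6) = (3 + F)*(6 + L))
(0 + 56)*m(-12, -4) = (0 + 56)*(18 + 3*(-4) + 6*(-12) - 12*(-4)) = 56*(18 - 12 - 72 + 48) = 56*(-18) = -1008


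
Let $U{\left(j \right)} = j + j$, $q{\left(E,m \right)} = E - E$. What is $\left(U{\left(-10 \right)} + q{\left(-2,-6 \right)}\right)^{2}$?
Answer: $400$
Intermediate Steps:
$q{\left(E,m \right)} = 0$
$U{\left(j \right)} = 2 j$
$\left(U{\left(-10 \right)} + q{\left(-2,-6 \right)}\right)^{2} = \left(2 \left(-10\right) + 0\right)^{2} = \left(-20 + 0\right)^{2} = \left(-20\right)^{2} = 400$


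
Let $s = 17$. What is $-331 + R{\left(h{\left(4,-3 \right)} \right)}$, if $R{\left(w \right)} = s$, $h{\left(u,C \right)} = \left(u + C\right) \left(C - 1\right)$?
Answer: $-314$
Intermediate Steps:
$h{\left(u,C \right)} = \left(-1 + C\right) \left(C + u\right)$ ($h{\left(u,C \right)} = \left(C + u\right) \left(-1 + C\right) = \left(-1 + C\right) \left(C + u\right)$)
$R{\left(w \right)} = 17$
$-331 + R{\left(h{\left(4,-3 \right)} \right)} = -331 + 17 = -314$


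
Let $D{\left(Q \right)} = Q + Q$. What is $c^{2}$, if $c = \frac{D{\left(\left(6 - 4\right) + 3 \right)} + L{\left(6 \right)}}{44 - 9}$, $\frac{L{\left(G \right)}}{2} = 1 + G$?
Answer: $\frac{576}{1225} \approx 0.4702$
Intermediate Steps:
$L{\left(G \right)} = 2 + 2 G$ ($L{\left(G \right)} = 2 \left(1 + G\right) = 2 + 2 G$)
$D{\left(Q \right)} = 2 Q$
$c = \frac{24}{35}$ ($c = \frac{2 \left(\left(6 - 4\right) + 3\right) + \left(2 + 2 \cdot 6\right)}{44 - 9} = \frac{2 \left(2 + 3\right) + \left(2 + 12\right)}{35} = \left(2 \cdot 5 + 14\right) \frac{1}{35} = \left(10 + 14\right) \frac{1}{35} = 24 \cdot \frac{1}{35} = \frac{24}{35} \approx 0.68571$)
$c^{2} = \left(\frac{24}{35}\right)^{2} = \frac{576}{1225}$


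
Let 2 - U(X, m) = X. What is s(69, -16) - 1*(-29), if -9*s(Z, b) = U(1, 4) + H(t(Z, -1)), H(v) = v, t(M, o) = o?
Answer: 29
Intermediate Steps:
U(X, m) = 2 - X
s(Z, b) = 0 (s(Z, b) = -((2 - 1*1) - 1)/9 = -((2 - 1) - 1)/9 = -(1 - 1)/9 = -⅑*0 = 0)
s(69, -16) - 1*(-29) = 0 - 1*(-29) = 0 + 29 = 29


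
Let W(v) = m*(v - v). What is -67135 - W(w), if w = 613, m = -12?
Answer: -67135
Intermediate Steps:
W(v) = 0 (W(v) = -12*(v - v) = -12*0 = 0)
-67135 - W(w) = -67135 - 1*0 = -67135 + 0 = -67135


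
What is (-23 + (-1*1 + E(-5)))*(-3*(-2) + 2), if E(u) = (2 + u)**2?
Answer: -120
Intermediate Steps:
(-23 + (-1*1 + E(-5)))*(-3*(-2) + 2) = (-23 + (-1*1 + (2 - 5)**2))*(-3*(-2) + 2) = (-23 + (-1 + (-3)**2))*(6 + 2) = (-23 + (-1 + 9))*8 = (-23 + 8)*8 = -15*8 = -120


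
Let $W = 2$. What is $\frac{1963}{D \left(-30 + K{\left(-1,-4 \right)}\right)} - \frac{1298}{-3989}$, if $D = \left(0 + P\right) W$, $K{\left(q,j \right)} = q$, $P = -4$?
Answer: $\frac{8152311}{989272} \approx 8.2407$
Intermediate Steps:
$D = -8$ ($D = \left(0 - 4\right) 2 = \left(-4\right) 2 = -8$)
$\frac{1963}{D \left(-30 + K{\left(-1,-4 \right)}\right)} - \frac{1298}{-3989} = \frac{1963}{\left(-8\right) \left(-30 - 1\right)} - \frac{1298}{-3989} = \frac{1963}{\left(-8\right) \left(-31\right)} - - \frac{1298}{3989} = \frac{1963}{248} + \frac{1298}{3989} = \frac{8152311}{989272}$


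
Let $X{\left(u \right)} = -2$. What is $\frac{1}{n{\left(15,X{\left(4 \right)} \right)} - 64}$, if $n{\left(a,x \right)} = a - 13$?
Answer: $- \frac{1}{62} \approx -0.016129$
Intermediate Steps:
$n{\left(a,x \right)} = -13 + a$
$\frac{1}{n{\left(15,X{\left(4 \right)} \right)} - 64} = \frac{1}{\left(-13 + 15\right) - 64} = \frac{1}{2 - 64} = \frac{1}{-62} = - \frac{1}{62}$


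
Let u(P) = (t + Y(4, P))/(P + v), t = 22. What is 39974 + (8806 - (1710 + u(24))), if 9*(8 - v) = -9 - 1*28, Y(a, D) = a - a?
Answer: 15297552/325 ≈ 47069.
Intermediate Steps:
Y(a, D) = 0
v = 109/9 (v = 8 - (-9 - 1*28)/9 = 8 - (-9 - 28)/9 = 8 - ⅑*(-37) = 8 + 37/9 = 109/9 ≈ 12.111)
u(P) = 22/(109/9 + P) (u(P) = (22 + 0)/(P + 109/9) = 22/(109/9 + P))
39974 + (8806 - (1710 + u(24))) = 39974 + (8806 - (1710 + 198/(109 + 9*24))) = 39974 + (8806 - (1710 + 198/(109 + 216))) = 39974 + (8806 - (1710 + 198/325)) = 39974 + (8806 - 1*555948/325) = 39974 + (8806 - 555948/325) = 39974 + 2306002/325 = 15297552/325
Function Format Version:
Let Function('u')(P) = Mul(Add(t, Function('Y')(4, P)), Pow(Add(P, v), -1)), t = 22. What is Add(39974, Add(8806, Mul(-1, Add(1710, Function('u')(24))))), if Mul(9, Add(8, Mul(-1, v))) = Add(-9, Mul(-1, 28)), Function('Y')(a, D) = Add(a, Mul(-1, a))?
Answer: Rational(15297552, 325) ≈ 47069.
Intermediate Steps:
Function('Y')(a, D) = 0
v = Rational(109, 9) (v = Add(8, Mul(Rational(-1, 9), Add(-9, Mul(-1, 28)))) = Add(8, Mul(Rational(-1, 9), Add(-9, -28))) = Add(8, Mul(Rational(-1, 9), -37)) = Add(8, Rational(37, 9)) = Rational(109, 9) ≈ 12.111)
Function('u')(P) = Mul(22, Pow(Add(Rational(109, 9), P), -1)) (Function('u')(P) = Mul(Add(22, 0), Pow(Add(P, Rational(109, 9)), -1)) = Mul(22, Pow(Add(Rational(109, 9), P), -1)))
Add(39974, Add(8806, Mul(-1, Add(1710, Function('u')(24))))) = Add(39974, Add(8806, Mul(-1, Add(1710, Mul(198, Pow(Add(109, Mul(9, 24)), -1)))))) = Add(39974, Add(8806, Mul(-1, Add(1710, Mul(198, Pow(Add(109, 216), -1)))))) = Add(39974, Add(8806, Mul(-1, Add(1710, Mul(198, Pow(325, -1)))))) = Add(39974, Add(8806, Mul(-1, Add(1710, Mul(198, Rational(1, 325)))))) = Add(39974, Add(8806, Mul(-1, Add(1710, Rational(198, 325))))) = Add(39974, Add(8806, Mul(-1, Rational(555948, 325)))) = Add(39974, Add(8806, Rational(-555948, 325))) = Add(39974, Rational(2306002, 325)) = Rational(15297552, 325)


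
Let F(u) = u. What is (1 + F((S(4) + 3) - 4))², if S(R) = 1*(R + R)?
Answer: 64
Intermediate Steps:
S(R) = 2*R (S(R) = 1*(2*R) = 2*R)
(1 + F((S(4) + 3) - 4))² = (1 + ((2*4 + 3) - 4))² = (1 + ((8 + 3) - 4))² = (1 + (11 - 4))² = (1 + 7)² = 8² = 64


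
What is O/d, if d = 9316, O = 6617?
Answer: 6617/9316 ≈ 0.71028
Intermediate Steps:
O/d = 6617/9316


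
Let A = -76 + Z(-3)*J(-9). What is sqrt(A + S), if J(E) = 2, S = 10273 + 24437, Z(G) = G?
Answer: 2*sqrt(8657) ≈ 186.09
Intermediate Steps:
S = 34710
A = -82 (A = -76 - 3*2 = -76 - 6 = -82)
sqrt(A + S) = sqrt(-82 + 34710) = sqrt(34628) = 2*sqrt(8657)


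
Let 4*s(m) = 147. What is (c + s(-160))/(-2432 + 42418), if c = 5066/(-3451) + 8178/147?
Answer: 516759/227280424 ≈ 0.0022737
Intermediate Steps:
s(m) = 147/4 (s(m) = (1/4)*147 = 147/4)
c = 76968/1421 (c = 5066*(-1/3451) + 8178*(1/147) = -298/203 + 2726/49 = 76968/1421 ≈ 54.165)
(c + s(-160))/(-2432 + 42418) = (76968/1421 + 147/4)/(-2432 + 42418) = (516759/5684)/39986 = (516759/5684)*(1/39986) = 516759/227280424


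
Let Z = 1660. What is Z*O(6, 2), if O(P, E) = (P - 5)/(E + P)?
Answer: 415/2 ≈ 207.50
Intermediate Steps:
O(P, E) = (-5 + P)/(E + P)
Z*O(6, 2) = 1660*((-5 + 6)/(2 + 6)) = 1660*(1/8) = 415/2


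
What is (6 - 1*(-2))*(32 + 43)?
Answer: 600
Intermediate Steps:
(6 - 1*(-2))*(32 + 43) = (6 + 2)*75 = 8*75 = 600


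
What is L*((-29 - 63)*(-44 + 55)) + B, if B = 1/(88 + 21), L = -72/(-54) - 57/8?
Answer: 3833209/654 ≈ 5861.2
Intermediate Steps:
L = -139/24 (L = -72*(-1/54) - 57*1/8 = 4/3 - 57/8 = -139/24 ≈ -5.7917)
B = 1/109 ≈ 0.0091743
L*((-29 - 63)*(-44 + 55)) + B = -139*(-29 - 63)*(-44 + 55)/24 + 1/109 = -(-3197)*11/6 + 1/109 = -139/24*(-1012) + 1/109 = 35167/6 + 1/109 = 3833209/654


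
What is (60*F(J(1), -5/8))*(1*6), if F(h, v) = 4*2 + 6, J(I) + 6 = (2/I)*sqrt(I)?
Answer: 5040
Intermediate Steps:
J(I) = -6 + 2/sqrt(I) (J(I) = -6 + (2/I)*sqrt(I) = -6 + 2/sqrt(I))
F(h, v) = 14 (F(h, v) = 8 + 6 = 14)
(60*F(J(1), -5/8))*(1*6) = (60*14)*(1*6) = 840*6 = 5040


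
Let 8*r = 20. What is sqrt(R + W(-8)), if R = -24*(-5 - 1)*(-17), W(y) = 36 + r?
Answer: I*sqrt(9638)/2 ≈ 49.087*I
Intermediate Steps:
r = 5/2 (r = (1/8)*20 = 5/2 ≈ 2.5000)
W(y) = 77/2 (W(y) = 36 + 5/2 = 77/2)
R = -2448 (R = -24*(-6)*(-17) = -6*(-24)*(-17) = 144*(-17) = -2448)
sqrt(R + W(-8)) = sqrt(-2448 + 77/2) = sqrt(-4819/2) = I*sqrt(9638)/2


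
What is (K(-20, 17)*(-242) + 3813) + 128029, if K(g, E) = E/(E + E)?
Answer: 131721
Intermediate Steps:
K(g, E) = ½ (K(g, E) = E/((2*E)) = (1/(2*E))*E = ½)
(K(-20, 17)*(-242) + 3813) + 128029 = ((½)*(-242) + 3813) + 128029 = (-121 + 3813) + 128029 = 3692 + 128029 = 131721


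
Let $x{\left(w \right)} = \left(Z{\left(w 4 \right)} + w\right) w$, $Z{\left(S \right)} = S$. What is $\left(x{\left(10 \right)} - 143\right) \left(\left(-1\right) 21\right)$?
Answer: $-7497$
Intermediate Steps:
$x{\left(w \right)} = 5 w^{2}$ ($x{\left(w \right)} = \left(w 4 + w\right) w = \left(4 w + w\right) w = 5 w w = 5 w^{2}$)
$\left(x{\left(10 \right)} - 143\right) \left(\left(-1\right) 21\right) = \left(5 \cdot 10^{2} - 143\right) \left(\left(-1\right) 21\right) = \left(5 \cdot 100 - 143\right) \left(-21\right) = \left(500 - 143\right) \left(-21\right) = 357 \left(-21\right) = -7497$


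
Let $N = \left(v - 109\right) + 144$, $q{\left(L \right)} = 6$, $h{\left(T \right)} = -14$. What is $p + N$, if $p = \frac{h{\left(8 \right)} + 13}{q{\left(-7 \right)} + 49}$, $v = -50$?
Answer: $- \frac{826}{55} \approx -15.018$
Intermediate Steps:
$p = - \frac{1}{55}$ ($p = \frac{-14 + 13}{6 + 49} = - \frac{1}{55} \approx -0.018182$)
$N = -15$ ($N = \left(-50 - 109\right) + 144 = -159 + 144 = -15$)
$p + N = - \frac{1}{55} - 15 = - \frac{826}{55}$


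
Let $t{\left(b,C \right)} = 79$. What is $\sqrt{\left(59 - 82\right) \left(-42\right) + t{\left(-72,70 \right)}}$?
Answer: $\sqrt{1045} \approx 32.326$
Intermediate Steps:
$\sqrt{\left(59 - 82\right) \left(-42\right) + t{\left(-72,70 \right)}} = \sqrt{\left(59 - 82\right) \left(-42\right) + 79} = \sqrt{\left(-23\right) \left(-42\right) + 79} = \sqrt{966 + 79} = \sqrt{1045}$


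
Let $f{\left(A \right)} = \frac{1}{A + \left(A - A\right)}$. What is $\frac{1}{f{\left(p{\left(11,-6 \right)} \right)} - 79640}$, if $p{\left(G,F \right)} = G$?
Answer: $- \frac{11}{876039} \approx -1.2557 \cdot 10^{-5}$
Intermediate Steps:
$f{\left(A \right)} = \frac{1}{A}$ ($f{\left(A \right)} = \frac{1}{A + 0} = \frac{1}{A}$)
$\frac{1}{f{\left(p{\left(11,-6 \right)} \right)} - 79640} = \frac{1}{\frac{1}{11} - 79640} = \frac{1}{- \frac{876039}{11}} = - \frac{11}{876039}$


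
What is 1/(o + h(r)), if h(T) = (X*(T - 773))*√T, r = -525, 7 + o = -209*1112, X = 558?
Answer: I/(5*(-46483*I + 724284*√21)) ≈ -8.4373e-10 + 6.0246e-8*I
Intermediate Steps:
o = -232415 (o = -7 - 209*1112 = -7 - 232408 = -232415)
h(T) = √T*(-431334 + 558*T) (h(T) = (558*(T - 773))*√T = (558*(-773 + T))*√T = (-431334 + 558*T)*√T = √T*(-431334 + 558*T))
1/(o + h(r)) = 1/(-232415 + 558*√(-525)*(-773 - 525)) = 1/(-232415 + 558*(5*I*√21)*(-1298)) = 1/(-232415 - 3621420*I*√21)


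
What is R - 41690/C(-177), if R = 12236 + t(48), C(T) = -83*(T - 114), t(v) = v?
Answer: 296653762/24153 ≈ 12282.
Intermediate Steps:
C(T) = 9462 - 83*T (C(T) = -83*(-114 + T) = 9462 - 83*T)
R = 12284 (R = 12236 + 48 = 12284)
R - 41690/C(-177) = 12284 - 41690/(9462 - 83*(-177)) = 12284 - 41690/(9462 + 14691) = 12284 - 41690/24153 = 296653762/24153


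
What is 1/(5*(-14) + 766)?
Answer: 1/696 ≈ 0.0014368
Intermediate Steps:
1/(5*(-14) + 766) = 1/(-70 + 766) = 1/696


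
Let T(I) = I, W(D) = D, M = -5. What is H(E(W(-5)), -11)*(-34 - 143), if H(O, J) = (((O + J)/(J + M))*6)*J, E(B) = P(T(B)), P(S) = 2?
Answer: 52569/8 ≈ 6571.1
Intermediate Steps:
E(B) = 2
H(O, J) = 6*J*(J + O)/(-5 + J) (H(O, J) = (((O + J)/(J - 5))*6)*J = (((J + O)/(-5 + J))*6)*J = (6*(J + O)/(-5 + J))*J = 6*J*(J + O)/(-5 + J))
H(E(W(-5)), -11)*(-34 - 143) = (6*(-11)*(-11 + 2)/(-5 - 11))*(-34 - 143) = (6*(-11)*(-9)/(-16))*(-177) = (6*(-11)*(-1/16)*(-9))*(-177) = -297/8*(-177) = 52569/8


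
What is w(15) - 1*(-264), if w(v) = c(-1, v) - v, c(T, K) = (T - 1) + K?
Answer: 262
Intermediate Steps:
c(T, K) = -1 + K + T (c(T, K) = (-1 + T) + K = -1 + K + T)
w(v) = -2 (w(v) = (-1 + v - 1) - v = (-2 + v) - v = -2)
w(15) - 1*(-264) = -2 - 1*(-264) = -2 + 264 = 262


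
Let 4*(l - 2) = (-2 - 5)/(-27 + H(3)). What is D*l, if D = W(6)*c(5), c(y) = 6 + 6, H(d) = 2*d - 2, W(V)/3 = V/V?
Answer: 1719/23 ≈ 74.739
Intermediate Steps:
W(V) = 3 (W(V) = 3*(V/V) = 3*1 = 3)
H(d) = -2 + 2*d
c(y) = 12
l = 191/92 (l = 2 + ((-2 - 5)/(-27 + (-2 + 2*3)))/4 = 2 + (-7/(-27 + (-2 + 6)))/4 = 2 + (-7/(-27 + 4))/4 = 2 + (-7/(-23))/4 = 2 + (-7*(-1/23))/4 = 2 + (¼)*(7/23) = 2 + 7/92 = 191/92 ≈ 2.0761)
D = 36 (D = 3*12 = 36)
D*l = 36*(191/92) = 1719/23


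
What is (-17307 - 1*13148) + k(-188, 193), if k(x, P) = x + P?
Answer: -30450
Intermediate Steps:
k(x, P) = P + x
(-17307 - 1*13148) + k(-188, 193) = (-17307 - 1*13148) + (193 - 188) = (-17307 - 13148) + 5 = -30455 + 5 = -30450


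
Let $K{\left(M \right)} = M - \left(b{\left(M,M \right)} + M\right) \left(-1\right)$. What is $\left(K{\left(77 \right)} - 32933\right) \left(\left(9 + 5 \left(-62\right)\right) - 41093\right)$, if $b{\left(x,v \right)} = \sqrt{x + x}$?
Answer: $1356853926 - 41394 \sqrt{154} \approx 1.3563 \cdot 10^{9}$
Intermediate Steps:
$b{\left(x,v \right)} = \sqrt{2} \sqrt{x}$ ($b{\left(x,v \right)} = \sqrt{2 x} = \sqrt{2} \sqrt{x}$)
$K{\left(M \right)} = 2 M + \sqrt{2} \sqrt{M}$ ($K{\left(M \right)} = M - \left(\sqrt{2} \sqrt{M} + M\right) \left(-1\right) = M - \left(M + \sqrt{2} \sqrt{M}\right) \left(-1\right) = M - \left(- M - \sqrt{2} \sqrt{M}\right) = M + \left(M + \sqrt{2} \sqrt{M}\right) = 2 M + \sqrt{2} \sqrt{M}$)
$\left(K{\left(77 \right)} - 32933\right) \left(\left(9 + 5 \left(-62\right)\right) - 41093\right) = \left(\left(2 \cdot 77 + \sqrt{2} \sqrt{77}\right) - 32933\right) \left(\left(9 + 5 \left(-62\right)\right) - 41093\right) = \left(\left(154 + \sqrt{154}\right) - 32933\right) \left(\left(9 - 310\right) - 41093\right) = \left(-32779 + \sqrt{154}\right) \left(-301 - 41093\right) = \left(-32779 + \sqrt{154}\right) \left(-41394\right) = 1356853926 - 41394 \sqrt{154}$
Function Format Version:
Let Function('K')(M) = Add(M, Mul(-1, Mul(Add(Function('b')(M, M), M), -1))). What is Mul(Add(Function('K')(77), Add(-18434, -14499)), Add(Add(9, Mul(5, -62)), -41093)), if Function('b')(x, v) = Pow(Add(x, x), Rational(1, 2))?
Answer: Add(1356853926, Mul(-41394, Pow(154, Rational(1, 2)))) ≈ 1.3563e+9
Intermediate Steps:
Function('b')(x, v) = Mul(Pow(2, Rational(1, 2)), Pow(x, Rational(1, 2))) (Function('b')(x, v) = Pow(Mul(2, x), Rational(1, 2)) = Mul(Pow(2, Rational(1, 2)), Pow(x, Rational(1, 2))))
Function('K')(M) = Add(Mul(2, M), Mul(Pow(2, Rational(1, 2)), Pow(M, Rational(1, 2)))) (Function('K')(M) = Add(M, Mul(-1, Mul(Add(Mul(Pow(2, Rational(1, 2)), Pow(M, Rational(1, 2))), M), -1))) = Add(M, Mul(-1, Mul(Add(M, Mul(Pow(2, Rational(1, 2)), Pow(M, Rational(1, 2)))), -1))) = Add(M, Mul(-1, Add(Mul(-1, M), Mul(-1, Pow(2, Rational(1, 2)), Pow(M, Rational(1, 2)))))) = Add(M, Add(M, Mul(Pow(2, Rational(1, 2)), Pow(M, Rational(1, 2))))) = Add(Mul(2, M), Mul(Pow(2, Rational(1, 2)), Pow(M, Rational(1, 2)))))
Mul(Add(Function('K')(77), Add(-18434, -14499)), Add(Add(9, Mul(5, -62)), -41093)) = Mul(Add(Add(Mul(2, 77), Mul(Pow(2, Rational(1, 2)), Pow(77, Rational(1, 2)))), Add(-18434, -14499)), Add(Add(9, Mul(5, -62)), -41093)) = Mul(Add(Add(154, Pow(154, Rational(1, 2))), -32933), Add(Add(9, -310), -41093)) = Mul(Add(-32779, Pow(154, Rational(1, 2))), Add(-301, -41093)) = Mul(Add(-32779, Pow(154, Rational(1, 2))), -41394) = Add(1356853926, Mul(-41394, Pow(154, Rational(1, 2))))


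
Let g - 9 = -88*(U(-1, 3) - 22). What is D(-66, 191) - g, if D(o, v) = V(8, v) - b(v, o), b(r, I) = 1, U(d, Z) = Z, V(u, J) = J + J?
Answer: -1300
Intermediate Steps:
V(u, J) = 2*J
D(o, v) = -1 + 2*v (D(o, v) = 2*v - 1*1 = 2*v - 1 = -1 + 2*v)
g = 1681 (g = 9 - 88*(3 - 22) = 9 - 88*(-19) = 9 + 1672 = 1681)
D(-66, 191) - g = (-1 + 2*191) - 1*1681 = (-1 + 382) - 1681 = 381 - 1681 = -1300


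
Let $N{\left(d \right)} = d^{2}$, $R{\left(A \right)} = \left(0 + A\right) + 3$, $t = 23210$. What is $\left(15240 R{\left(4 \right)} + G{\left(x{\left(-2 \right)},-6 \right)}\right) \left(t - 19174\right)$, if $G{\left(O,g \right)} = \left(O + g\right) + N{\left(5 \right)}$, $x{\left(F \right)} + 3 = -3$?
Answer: $430612948$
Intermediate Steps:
$R{\left(A \right)} = 3 + A$ ($R{\left(A \right)} = A + 3 = 3 + A$)
$x{\left(F \right)} = -6$ ($x{\left(F \right)} = -3 - 3 = -6$)
$G{\left(O,g \right)} = 25 + O + g$ ($G{\left(O,g \right)} = \left(O + g\right) + 5^{2} = \left(O + g\right) + 25 = 25 + O + g$)
$\left(15240 R{\left(4 \right)} + G{\left(x{\left(-2 \right)},-6 \right)}\right) \left(t - 19174\right) = \left(15240 \left(3 + 4\right) - -13\right) \left(23210 - 19174\right) = \left(15240 \cdot 7 + 13\right) 4036 = \left(106680 + 13\right) 4036 = 106693 \cdot 4036 = 430612948$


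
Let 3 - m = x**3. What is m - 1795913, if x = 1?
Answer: -1795911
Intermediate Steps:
m = 2 (m = 3 - 1*1**3 = 3 - 1*1 = 3 - 1 = 2)
m - 1795913 = 2 - 1795913 = -1795911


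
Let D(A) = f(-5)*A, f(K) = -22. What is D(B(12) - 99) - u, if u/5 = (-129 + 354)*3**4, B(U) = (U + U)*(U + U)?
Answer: -101619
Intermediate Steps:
B(U) = 4*U**2 (B(U) = (2*U)*(2*U) = 4*U**2)
u = 91125 (u = 5*((-129 + 354)*3**4) = 5*(225*81) = 5*18225 = 91125)
D(A) = -22*A
D(B(12) - 99) - u = -22*(4*12**2 - 99) - 1*91125 = -22*(4*144 - 99) - 91125 = -22*(576 - 99) - 91125 = -22*477 - 91125 = -10494 - 91125 = -101619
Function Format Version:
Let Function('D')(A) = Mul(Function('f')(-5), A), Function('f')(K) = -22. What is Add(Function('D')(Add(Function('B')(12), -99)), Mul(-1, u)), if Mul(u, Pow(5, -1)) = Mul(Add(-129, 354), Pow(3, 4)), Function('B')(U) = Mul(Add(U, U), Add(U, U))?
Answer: -101619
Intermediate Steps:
Function('B')(U) = Mul(4, Pow(U, 2)) (Function('B')(U) = Mul(Mul(2, U), Mul(2, U)) = Mul(4, Pow(U, 2)))
u = 91125 (u = Mul(5, Mul(Add(-129, 354), Pow(3, 4))) = Mul(5, Mul(225, 81)) = Mul(5, 18225) = 91125)
Function('D')(A) = Mul(-22, A)
Add(Function('D')(Add(Function('B')(12), -99)), Mul(-1, u)) = Add(Mul(-22, Add(Mul(4, Pow(12, 2)), -99)), Mul(-1, 91125)) = Add(Mul(-22, Add(Mul(4, 144), -99)), -91125) = Add(Mul(-22, Add(576, -99)), -91125) = Add(Mul(-22, 477), -91125) = Add(-10494, -91125) = -101619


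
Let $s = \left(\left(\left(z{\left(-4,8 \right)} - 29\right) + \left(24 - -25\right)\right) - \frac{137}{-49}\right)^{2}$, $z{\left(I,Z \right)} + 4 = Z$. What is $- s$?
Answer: $- \frac{1723969}{2401} \approx -718.02$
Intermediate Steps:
$z{\left(I,Z \right)} = -4 + Z$
$s = \frac{1723969}{2401}$ ($s = \left(\left(\left(\left(-4 + 8\right) - 29\right) + \left(24 - -25\right)\right) - \frac{137}{-49}\right)^{2} = \left(\left(\left(4 - 29\right) + \left(24 + 25\right)\right) - - \frac{137}{49}\right)^{2} = \left(\left(-25 + 49\right) + \frac{137}{49}\right)^{2} = \left(24 + \frac{137}{49}\right)^{2} = \left(\frac{1313}{49}\right)^{2} = \frac{1723969}{2401} \approx 718.02$)
$- s = \left(-1\right) \frac{1723969}{2401} = - \frac{1723969}{2401}$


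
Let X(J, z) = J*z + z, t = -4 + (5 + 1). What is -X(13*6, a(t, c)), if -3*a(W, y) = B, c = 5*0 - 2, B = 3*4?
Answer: 316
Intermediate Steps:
B = 12
t = 2 (t = -4 + 6 = 2)
c = -2 (c = 0 - 2 = -2)
a(W, y) = -4 (a(W, y) = -⅓*12 = -4)
X(J, z) = z + J*z
-X(13*6, a(t, c)) = -(-4)*(1 + 13*6) = -(-4)*(1 + 78) = -(-4)*79 = -1*(-316) = 316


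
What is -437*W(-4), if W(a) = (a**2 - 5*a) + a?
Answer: -13984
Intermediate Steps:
W(a) = a**2 - 4*a
-437*W(-4) = -(-1748)*(-4 - 4) = -(-1748)*(-8) = -437*32 = -13984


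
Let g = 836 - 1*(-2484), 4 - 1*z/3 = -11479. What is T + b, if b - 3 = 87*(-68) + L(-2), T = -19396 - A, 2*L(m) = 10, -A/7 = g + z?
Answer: 239079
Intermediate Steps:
z = 34449 (z = 12 - 3*(-11479) = 12 + 34437 = 34449)
g = 3320 (g = 836 + 2484 = 3320)
A = -264383 (A = -7*(3320 + 34449) = -7*37769 = -264383)
L(m) = 5 (L(m) = (1/2)*10 = 5)
T = 244987 (T = -19396 - 1*(-264383) = -19396 + 264383 = 244987)
b = -5908 (b = 3 + (87*(-68) + 5) = 3 + (-5916 + 5) = 3 - 5911 = -5908)
T + b = 244987 - 5908 = 239079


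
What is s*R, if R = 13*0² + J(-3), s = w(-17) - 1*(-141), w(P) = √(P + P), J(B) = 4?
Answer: 564 + 4*I*√34 ≈ 564.0 + 23.324*I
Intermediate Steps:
w(P) = √2*√P (w(P) = √(2*P) = √2*√P)
s = 141 + I*√34 (s = √2*√(-17) - 1*(-141) = √2*(I*√17) + 141 = I*√34 + 141 = 141 + I*√34 ≈ 141.0 + 5.831*I)
R = 4 (R = 13*0² + 4 = 13*0 + 4 = 0 + 4 = 4)
s*R = (141 + I*√34)*4 = 564 + 4*I*√34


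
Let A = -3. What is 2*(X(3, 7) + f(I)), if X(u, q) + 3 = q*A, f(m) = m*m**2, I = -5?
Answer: -298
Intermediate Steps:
f(m) = m**3
X(u, q) = -3 - 3*q (X(u, q) = -3 + q*(-3) = -3 - 3*q)
2*(X(3, 7) + f(I)) = 2*((-3 - 3*7) + (-5)**3) = 2*((-3 - 21) - 125) = 2*(-24 - 125) = 2*(-149) = -298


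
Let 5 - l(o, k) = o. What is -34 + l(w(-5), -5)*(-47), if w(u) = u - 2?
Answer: -598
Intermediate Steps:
w(u) = -2 + u
l(o, k) = 5 - o
-34 + l(w(-5), -5)*(-47) = -34 + (5 - (-2 - 5))*(-47) = -34 + (5 - 1*(-7))*(-47) = -34 + (5 + 7)*(-47) = -34 + 12*(-47) = -34 - 564 = -598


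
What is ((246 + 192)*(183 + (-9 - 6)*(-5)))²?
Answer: 12769904016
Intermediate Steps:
((246 + 192)*(183 + (-9 - 6)*(-5)))² = (438*(183 - 15*(-5)))² = (438*(183 + 75))² = (438*258)² = 113004² = 12769904016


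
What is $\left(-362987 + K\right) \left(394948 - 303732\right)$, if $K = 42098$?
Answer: $-29270211024$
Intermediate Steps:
$\left(-362987 + K\right) \left(394948 - 303732\right) = \left(-362987 + 42098\right) \left(394948 - 303732\right) = \left(-320889\right) 91216 = -29270211024$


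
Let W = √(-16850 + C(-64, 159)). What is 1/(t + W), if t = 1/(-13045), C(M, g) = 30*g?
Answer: -13045/2055678062001 - 680688100*I*√755/2055678062001 ≈ -6.3458e-9 - 0.0090984*I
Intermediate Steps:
W = 4*I*√755 (W = √(-16850 + 30*159) = √(-16850 + 4770) = √(-12080) = 4*I*√755 ≈ 109.91*I)
t = -1/13045 ≈ -7.6658e-5
1/(t + W) = 1/(-1/13045 + 4*I*√755)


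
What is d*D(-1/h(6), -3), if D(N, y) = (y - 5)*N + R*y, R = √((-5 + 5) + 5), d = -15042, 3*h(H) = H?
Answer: -60168 + 45126*√5 ≈ 40737.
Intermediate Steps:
h(H) = H/3
R = √5 (R = √(0 + 5) = √5 ≈ 2.2361)
D(N, y) = N*(-5 + y) + y*√5 (D(N, y) = (y - 5)*N + √5*y = (-5 + y)*N + y*√5 = N*(-5 + y) + y*√5)
d*D(-1/h(6), -3) = -15042*(-(-5)/((⅓)*6) - 1/((⅓)*6)*(-3) - 3*√5) = -15042*(-(-5)/2 - 1/2*(-3) - 3*√5) = -15042*(-(-5)/2 - 1*½*(-3) - 3*√5) = -15042*(-5*(-½) - ½*(-3) - 3*√5) = -15042*(5/2 + 3/2 - 3*√5) = -15042*(4 - 3*√5) = -60168 + 45126*√5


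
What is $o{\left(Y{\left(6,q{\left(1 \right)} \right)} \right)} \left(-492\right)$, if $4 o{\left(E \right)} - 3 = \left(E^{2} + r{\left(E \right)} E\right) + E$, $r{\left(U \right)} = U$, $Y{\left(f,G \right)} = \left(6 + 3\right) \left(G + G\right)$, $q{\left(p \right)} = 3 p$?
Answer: $-724347$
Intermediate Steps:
$Y{\left(f,G \right)} = 18 G$ ($Y{\left(f,G \right)} = 9 \cdot 2 G = 18 G$)
$o{\left(E \right)} = \frac{3}{4} + \frac{E^{2}}{2} + \frac{E}{4}$ ($o{\left(E \right)} = \frac{3}{4} + \frac{\left(E^{2} + E E\right) + E}{4} = \frac{3}{4} + \frac{\left(E^{2} + E^{2}\right) + E}{4} = \frac{3}{4} + \frac{2 E^{2} + E}{4} = \frac{3}{4} + \frac{E + 2 E^{2}}{4} = \frac{3}{4} + \left(\frac{E^{2}}{2} + \frac{E}{4}\right) = \frac{3}{4} + \frac{E^{2}}{2} + \frac{E}{4}$)
$o{\left(Y{\left(6,q{\left(1 \right)} \right)} \right)} \left(-492\right) = \left(\frac{3}{4} + \frac{\left(18 \cdot 3 \cdot 1\right)^{2}}{2} + \frac{18 \cdot 3 \cdot 1}{4}\right) \left(-492\right) = \left(\frac{3}{4} + \frac{\left(18 \cdot 3\right)^{2}}{2} + \frac{18 \cdot 3}{4}\right) \left(-492\right) = \left(\frac{3}{4} + \frac{54^{2}}{2} + \frac{1}{4} \cdot 54\right) \left(-492\right) = \left(\frac{3}{4} + \frac{1}{2} \cdot 2916 + \frac{27}{2}\right) \left(-492\right) = \left(\frac{3}{4} + 1458 + \frac{27}{2}\right) \left(-492\right) = \frac{5889}{4} \left(-492\right) = -724347$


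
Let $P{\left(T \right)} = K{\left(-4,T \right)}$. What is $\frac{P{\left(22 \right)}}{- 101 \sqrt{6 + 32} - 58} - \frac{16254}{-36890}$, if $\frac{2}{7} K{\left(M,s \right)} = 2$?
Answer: $\frac{223605962}{506280995} - \frac{707 \sqrt{38}}{384274} \approx 0.43032$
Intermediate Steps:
$K{\left(M,s \right)} = 7$ ($K{\left(M,s \right)} = \frac{7}{2} \cdot 2 = 7$)
$P{\left(T \right)} = 7$
$\frac{P{\left(22 \right)}}{- 101 \sqrt{6 + 32} - 58} - \frac{16254}{-36890} = \frac{7}{- 101 \sqrt{6 + 32} - 58} - \frac{16254}{-36890} = \frac{7}{- 101 \sqrt{38} - 58} - - \frac{1161}{2635} = \frac{7}{-58 - 101 \sqrt{38}} + \frac{1161}{2635} = \frac{1161}{2635} + \frac{7}{-58 - 101 \sqrt{38}}$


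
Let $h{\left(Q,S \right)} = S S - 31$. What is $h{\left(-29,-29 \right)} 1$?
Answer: $810$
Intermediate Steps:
$h{\left(Q,S \right)} = -31 + S^{2}$ ($h{\left(Q,S \right)} = S^{2} - 31 = -31 + S^{2}$)
$h{\left(-29,-29 \right)} 1 = \left(-31 + \left(-29\right)^{2}\right) 1 = \left(-31 + 841\right) 1 = 810 \cdot 1 = 810$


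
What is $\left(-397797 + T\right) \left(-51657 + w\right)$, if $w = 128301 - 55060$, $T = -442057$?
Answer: $-18127408736$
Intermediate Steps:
$w = 73241$
$\left(-397797 + T\right) \left(-51657 + w\right) = \left(-397797 - 442057\right) \left(-51657 + 73241\right) = \left(-839854\right) 21584 = -18127408736$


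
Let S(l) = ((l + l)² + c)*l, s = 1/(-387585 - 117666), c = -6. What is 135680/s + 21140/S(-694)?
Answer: -22913956034355023525/334254343 ≈ -6.8552e+10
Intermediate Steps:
s = -1/505251 (s = 1/(-505251) = -1/505251 ≈ -1.9792e-6)
S(l) = l*(-6 + 4*l²) (S(l) = ((l + l)² - 6)*l = ((2*l)² - 6)*l = (4*l² - 6)*l = (-6 + 4*l²)*l = l*(-6 + 4*l²))
135680/s + 21140/S(-694) = 135680/(-1/505251) + 21140/(-6*(-694) + 4*(-694)³) = 135680*(-505251) + 21140/(4164 + 4*(-334255384)) = -68552455680 + 21140/(4164 - 1337021536) = -68552455680 + 21140/(-1337017372) = -68552455680 + 21140*(-1/1337017372) = -68552455680 - 5285/334254343 = -22913956034355023525/334254343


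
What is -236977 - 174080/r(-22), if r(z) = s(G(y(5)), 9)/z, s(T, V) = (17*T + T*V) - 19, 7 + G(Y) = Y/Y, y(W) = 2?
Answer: -9060147/35 ≈ -2.5886e+5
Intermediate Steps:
G(Y) = -6 (G(Y) = -7 + Y/Y = -7 + 1 = -6)
s(T, V) = -19 + 17*T + T*V
r(z) = -175/z (r(z) = (-19 + 17*(-6) - 6*9)/z = (-19 - 102 - 54)/z = -175/z)
-236977 - 174080/r(-22) = -236977 - 174080/((-175/(-22))) = -236977 - 174080/((-175*(-1/22))) = -236977 - 174080/175/22 = -236977 - 174080*22/175 = -236977 - 1*765952/35 = -236977 - 765952/35 = -9060147/35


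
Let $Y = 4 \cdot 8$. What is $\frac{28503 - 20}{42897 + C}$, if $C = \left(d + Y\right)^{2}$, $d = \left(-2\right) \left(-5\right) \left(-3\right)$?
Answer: $\frac{28483}{42901} \approx 0.66392$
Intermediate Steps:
$Y = 32$
$d = -30$ ($d = 10 \left(-3\right) = -30$)
$C = 4$ ($C = \left(-30 + 32\right)^{2} = 2^{2} = 4$)
$\frac{28503 - 20}{42897 + C} = \frac{28503 - 20}{42897 + 4} = \frac{28483}{42901}$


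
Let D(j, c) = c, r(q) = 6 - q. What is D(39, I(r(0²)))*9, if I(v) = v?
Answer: 54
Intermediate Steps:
D(39, I(r(0²)))*9 = (6 - 1*0²)*9 = (6 - 1*0)*9 = (6 + 0)*9 = 6*9 = 54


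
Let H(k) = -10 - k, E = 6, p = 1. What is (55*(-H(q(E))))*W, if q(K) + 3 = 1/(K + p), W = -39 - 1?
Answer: -110000/7 ≈ -15714.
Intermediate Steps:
W = -40
q(K) = -3 + 1/(1 + K) (q(K) = -3 + 1/(K + 1) = -3 + 1/(1 + K))
(55*(-H(q(E))))*W = (55*(-(-10 - (-2 - 3*6)/(1 + 6))))*(-40) = (55*(-(-10 - (-2 - 18)/7)))*(-40) = (55*(-(-10 - (-20)/7)))*(-40) = (55*(-(-10 - 1*(-20/7))))*(-40) = (55*(-(-10 + 20/7)))*(-40) = (55*(-1*(-50/7)))*(-40) = (55*(50/7))*(-40) = (2750/7)*(-40) = -110000/7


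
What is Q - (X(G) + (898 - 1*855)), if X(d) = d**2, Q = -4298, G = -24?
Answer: -4917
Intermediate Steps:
Q - (X(G) + (898 - 1*855)) = -4298 - ((-24)**2 + (898 - 1*855)) = -4298 - (576 + (898 - 855)) = -4298 - (576 + 43) = -4298 - 1*619 = -4298 - 619 = -4917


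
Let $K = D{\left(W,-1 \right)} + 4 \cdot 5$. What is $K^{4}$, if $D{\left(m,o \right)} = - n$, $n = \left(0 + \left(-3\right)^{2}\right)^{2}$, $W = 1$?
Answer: $13845841$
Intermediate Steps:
$n = 81$ ($n = \left(0 + 9\right)^{2} = 9^{2} = 81$)
$D{\left(m,o \right)} = -81$ ($D{\left(m,o \right)} = \left(-1\right) 81 = -81$)
$K = -61$ ($K = -81 + 4 \cdot 5 = -81 + 20 = -61$)
$K^{4} = \left(-61\right)^{4} = 13845841$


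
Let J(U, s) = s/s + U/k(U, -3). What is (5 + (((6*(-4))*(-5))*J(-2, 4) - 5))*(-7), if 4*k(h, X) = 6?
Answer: 280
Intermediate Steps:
k(h, X) = 3/2 (k(h, X) = (1/4)*6 = 3/2)
J(U, s) = 1 + 2*U/3 (J(U, s) = s/s + U/(3/2) = 1 + U*(2/3) = 1 + 2*U/3)
(5 + (((6*(-4))*(-5))*J(-2, 4) - 5))*(-7) = (5 + (((6*(-4))*(-5))*(1 + (2/3)*(-2)) - 5))*(-7) = (5 + ((-24*(-5))*(1 - 4/3) - 5))*(-7) = (5 + (120*(-1/3) - 5))*(-7) = (5 + (-40 - 5))*(-7) = (5 - 45)*(-7) = -40*(-7) = 280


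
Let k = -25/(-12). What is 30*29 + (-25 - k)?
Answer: 10115/12 ≈ 842.92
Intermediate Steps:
k = 25/12 (k = -25*(-1/12) = 25/12 ≈ 2.0833)
30*29 + (-25 - k) = 30*29 + (-25 - 1*25/12) = 870 + (-25 - 25/12) = 870 - 325/12 = 10115/12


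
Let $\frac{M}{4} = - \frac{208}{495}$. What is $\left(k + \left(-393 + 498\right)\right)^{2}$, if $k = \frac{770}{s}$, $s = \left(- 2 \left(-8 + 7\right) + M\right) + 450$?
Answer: $\frac{2886719931225}{253510084} \approx 11387.0$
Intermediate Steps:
$M = - \frac{832}{495}$ ($M = 4 \left(- \frac{208}{495}\right) = - \frac{832}{495} \approx -1.6808$)
$s = \frac{222908}{495}$ ($s = \left(- 2 \left(-8 + 7\right) - \frac{832}{495}\right) + 450 = \left(\left(-2\right) \left(-1\right) - \frac{832}{495}\right) + 450 = \left(2 - \frac{832}{495}\right) + 450 = \frac{158}{495} + 450 = \frac{222908}{495} \approx 450.32$)
$k = \frac{27225}{15922}$ ($k = \frac{770}{\frac{222908}{495}} = 770 \cdot \frac{495}{222908} = \frac{27225}{15922} \approx 1.7099$)
$\left(k + \left(-393 + 498\right)\right)^{2} = \left(\frac{27225}{15922} + \left(-393 + 498\right)\right)^{2} = \left(\frac{27225}{15922} + 105\right)^{2} = \left(\frac{1699035}{15922}\right)^{2} = \frac{2886719931225}{253510084}$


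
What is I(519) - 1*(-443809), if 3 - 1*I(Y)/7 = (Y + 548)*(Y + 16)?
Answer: -3552085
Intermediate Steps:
I(Y) = 21 - 7*(16 + Y)*(548 + Y) (I(Y) = 21 - 7*(Y + 548)*(Y + 16) = 21 - 7*(548 + Y)*(16 + Y) = 21 - 7*(16 + Y)*(548 + Y))
I(519) - 1*(-443809) = (-61355 - 3948*519 - 7*519**2) - 1*(-443809) = (-61355 - 2049012 - 7*269361) + 443809 = (-61355 - 2049012 - 1885527) + 443809 = -3995894 + 443809 = -3552085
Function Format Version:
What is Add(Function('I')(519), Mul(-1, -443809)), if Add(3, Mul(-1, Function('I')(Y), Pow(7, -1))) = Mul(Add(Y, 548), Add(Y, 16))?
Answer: -3552085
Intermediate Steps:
Function('I')(Y) = Add(21, Mul(-7, Add(16, Y), Add(548, Y))) (Function('I')(Y) = Add(21, Mul(-7, Mul(Add(Y, 548), Add(Y, 16)))) = Add(21, Mul(-7, Mul(Add(548, Y), Add(16, Y)))) = Add(21, Mul(-7, Mul(Add(16, Y), Add(548, Y)))) = Add(21, Mul(-7, Add(16, Y), Add(548, Y))))
Add(Function('I')(519), Mul(-1, -443809)) = Add(Add(-61355, Mul(-3948, 519), Mul(-7, Pow(519, 2))), Mul(-1, -443809)) = Add(Add(-61355, -2049012, Mul(-7, 269361)), 443809) = Add(Add(-61355, -2049012, -1885527), 443809) = Add(-3995894, 443809) = -3552085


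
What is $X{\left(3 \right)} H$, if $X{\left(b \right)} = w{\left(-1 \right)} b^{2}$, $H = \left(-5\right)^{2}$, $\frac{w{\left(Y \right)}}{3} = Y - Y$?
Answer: $0$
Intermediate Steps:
$w{\left(Y \right)} = 0$ ($w{\left(Y \right)} = 3 \left(Y - Y\right) = 3 \cdot 0 = 0$)
$H = 25$
$X{\left(b \right)} = 0$ ($X{\left(b \right)} = 0 b^{2} = 0$)
$X{\left(3 \right)} H = 0 \cdot 25 = 0$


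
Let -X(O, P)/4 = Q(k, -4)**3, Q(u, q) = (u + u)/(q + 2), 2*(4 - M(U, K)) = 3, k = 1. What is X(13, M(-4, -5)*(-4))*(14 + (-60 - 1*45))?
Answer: -364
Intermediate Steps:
M(U, K) = 5/2 (M(U, K) = 4 - 1/2*3 = 4 - 3/2 = 5/2)
Q(u, q) = 2*u/(2 + q) (Q(u, q) = (2*u)/(2 + q) = 2*u/(2 + q))
X(O, P) = 4 (X(O, P) = -4*8/(2 - 4)**3 = -4*(2*1/(-2))**3 = -4*(2*1*(-1/2))**3 = -4*(-1)**3 = -4*(-1) = 4)
X(13, M(-4, -5)*(-4))*(14 + (-60 - 1*45)) = 4*(14 + (-60 - 1*45)) = 4*(14 + (-60 - 45)) = 4*(14 - 105) = 4*(-91) = -364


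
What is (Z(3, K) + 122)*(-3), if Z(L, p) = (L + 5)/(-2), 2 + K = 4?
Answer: -354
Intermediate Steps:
K = 2 (K = -2 + 4 = 2)
Z(L, p) = -5/2 - L/2 (Z(L, p) = (5 + L)*(-1/2) = -5/2 - L/2)
(Z(3, K) + 122)*(-3) = ((-5/2 - 1/2*3) + 122)*(-3) = ((-5/2 - 3/2) + 122)*(-3) = (-4 + 122)*(-3) = 118*(-3) = -354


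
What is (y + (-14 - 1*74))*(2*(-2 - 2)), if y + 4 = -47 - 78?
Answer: 1736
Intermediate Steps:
y = -129 (y = -4 + (-47 - 78) = -4 - 125 = -129)
(y + (-14 - 1*74))*(2*(-2 - 2)) = (-129 + (-14 - 1*74))*(2*(-2 - 2)) = (-129 + (-14 - 74))*(2*(-4)) = (-129 - 88)*(-8) = -217*(-8) = 1736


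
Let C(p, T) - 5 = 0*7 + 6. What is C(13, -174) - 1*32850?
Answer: -32839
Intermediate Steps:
C(p, T) = 11 (C(p, T) = 5 + (0*7 + 6) = 5 + (0 + 6) = 5 + 6 = 11)
C(13, -174) - 1*32850 = 11 - 1*32850 = 11 - 32850 = -32839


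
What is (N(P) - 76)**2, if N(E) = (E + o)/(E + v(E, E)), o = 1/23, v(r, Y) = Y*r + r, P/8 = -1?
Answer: 785624841/135424 ≈ 5801.2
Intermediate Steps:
P = -8 (P = 8*(-1) = -8)
v(r, Y) = r + Y*r
o = 1/23 ≈ 0.043478
N(E) = (1/23 + E)/(E + E*(1 + E)) (N(E) = (E + 1/23)/(E + E*(1 + E)) = (1/23 + E)/(E + E*(1 + E)))
(N(P) - 76)**2 = ((1/23 - 8)/((-8)*(2 - 8)) - 76)**2 = (-1/8*(-183/23)/(-6) - 76)**2 = (-1/8*(-1/6)*(-183/23) - 76)**2 = (-61/368 - 76)**2 = (-28029/368)**2 = 785624841/135424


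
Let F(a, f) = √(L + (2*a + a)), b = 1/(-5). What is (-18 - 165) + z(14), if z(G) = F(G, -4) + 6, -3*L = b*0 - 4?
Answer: -177 + √390/3 ≈ -170.42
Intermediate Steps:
b = -⅕ (b = 1*(-⅕) = -⅕ ≈ -0.20000)
L = 4/3 (L = -(-⅕*0 - 4)/3 = -(0 - 4)/3 = -⅓*(-4) = 4/3 ≈ 1.3333)
F(a, f) = √(4/3 + 3*a) (F(a, f) = √(4/3 + (2*a + a)) = √(4/3 + 3*a))
z(G) = 6 + √(12 + 27*G)/3 (z(G) = √(12 + 27*G)/3 + 6 = 6 + √(12 + 27*G)/3)
(-18 - 165) + z(14) = (-18 - 165) + (6 + √(12 + 27*14)/3) = -183 + (6 + √(12 + 378)/3) = -183 + (6 + √390/3) = -177 + √390/3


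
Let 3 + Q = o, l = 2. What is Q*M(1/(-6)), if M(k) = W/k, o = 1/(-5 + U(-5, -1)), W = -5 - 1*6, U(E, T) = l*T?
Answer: -1452/7 ≈ -207.43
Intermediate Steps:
U(E, T) = 2*T
W = -11 (W = -5 - 6 = -11)
o = -⅐ (o = 1/(-5 + 2*(-1)) = 1/(-5 - 2) = 1/(-7) = -⅐ ≈ -0.14286)
M(k) = -11/k
Q = -22/7 (Q = -3 - ⅐ = -22/7 ≈ -3.1429)
Q*M(1/(-6)) = -(-242)/(7*(1/(-6))) = -(-242)/(7*(-⅙)) = -(-242)*(-6)/7 = -22/7*66 = -1452/7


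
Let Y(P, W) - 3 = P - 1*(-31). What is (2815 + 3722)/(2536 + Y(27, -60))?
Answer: 6537/2597 ≈ 2.5171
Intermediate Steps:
Y(P, W) = 34 + P (Y(P, W) = 3 + (P - 1*(-31)) = 3 + (P + 31) = 3 + (31 + P) = 34 + P)
(2815 + 3722)/(2536 + Y(27, -60)) = (2815 + 3722)/(2536 + (34 + 27)) = 6537/(2536 + 61) = 6537/2597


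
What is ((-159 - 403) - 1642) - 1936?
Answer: -4140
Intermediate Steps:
((-159 - 403) - 1642) - 1936 = (-562 - 1642) - 1936 = -2204 - 1936 = -4140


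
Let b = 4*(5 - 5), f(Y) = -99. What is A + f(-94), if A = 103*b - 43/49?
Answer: -4894/49 ≈ -99.878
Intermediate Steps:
b = 0 (b = 4*0 = 0)
A = -43/49 (A = 103*0 - 43/49 = 0 - 43*1/49 = 0 - 43/49 = -43/49 ≈ -0.87755)
A + f(-94) = -43/49 - 99 = -4894/49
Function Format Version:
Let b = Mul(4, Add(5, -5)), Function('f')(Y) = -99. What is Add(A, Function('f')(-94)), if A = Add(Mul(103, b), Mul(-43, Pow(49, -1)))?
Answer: Rational(-4894, 49) ≈ -99.878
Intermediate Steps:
b = 0 (b = Mul(4, 0) = 0)
A = Rational(-43, 49) (A = Add(Mul(103, 0), Mul(-43, Pow(49, -1))) = Add(0, Mul(-43, Rational(1, 49))) = Add(0, Rational(-43, 49)) = Rational(-43, 49) ≈ -0.87755)
Add(A, Function('f')(-94)) = Add(Rational(-43, 49), -99) = Rational(-4894, 49)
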